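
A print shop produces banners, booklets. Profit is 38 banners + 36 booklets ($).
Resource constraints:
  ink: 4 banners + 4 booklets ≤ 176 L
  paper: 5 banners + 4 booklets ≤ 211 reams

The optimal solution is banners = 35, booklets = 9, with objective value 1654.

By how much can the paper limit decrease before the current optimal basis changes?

Binding constraints: ink, paper. The basis is B = [[4,4],[5,4]] with det -4.
Per unit decrease in paper, x* moves by d = (-1, 1).
The basis stays optimal until banners reaches 0; allowable decrease = 35 reams.

35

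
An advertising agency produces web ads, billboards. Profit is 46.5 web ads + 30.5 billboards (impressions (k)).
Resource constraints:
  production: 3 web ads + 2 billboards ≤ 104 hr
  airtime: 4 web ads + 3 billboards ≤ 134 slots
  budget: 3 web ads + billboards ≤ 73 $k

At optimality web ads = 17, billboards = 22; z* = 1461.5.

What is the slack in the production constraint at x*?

production used = 3·17 + 2·22 = 95; slack = 104 − 95 = 9.

9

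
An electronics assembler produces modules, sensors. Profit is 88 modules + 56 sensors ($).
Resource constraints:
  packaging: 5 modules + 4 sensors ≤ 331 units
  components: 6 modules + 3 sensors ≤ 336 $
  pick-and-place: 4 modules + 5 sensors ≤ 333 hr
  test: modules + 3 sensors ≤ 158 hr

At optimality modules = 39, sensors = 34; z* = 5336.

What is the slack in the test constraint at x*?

17

test used = 1·39 + 3·34 = 141; slack = 158 − 141 = 17.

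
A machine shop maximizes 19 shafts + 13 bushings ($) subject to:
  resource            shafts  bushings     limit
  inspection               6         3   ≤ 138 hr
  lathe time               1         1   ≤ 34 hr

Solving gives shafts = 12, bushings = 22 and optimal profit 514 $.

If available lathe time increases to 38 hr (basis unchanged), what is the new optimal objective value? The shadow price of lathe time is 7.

Δb = 4, so new z* = 514 + (7)·(4) = 514 + 28 = 542.

542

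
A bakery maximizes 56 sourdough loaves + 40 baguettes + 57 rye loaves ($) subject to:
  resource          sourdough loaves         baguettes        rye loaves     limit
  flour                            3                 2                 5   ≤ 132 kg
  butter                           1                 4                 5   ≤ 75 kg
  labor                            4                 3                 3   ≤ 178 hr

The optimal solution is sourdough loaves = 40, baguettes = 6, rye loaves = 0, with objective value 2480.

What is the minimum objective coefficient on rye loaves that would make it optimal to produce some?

64

Binding: flour and labor. Non-binding: butter (11 unused).
Since butter is not tight, its dual is 0.
From A_Bᵀ y = c: 3·y_flour + 4·y_labor = 56; 2·y_flour + 3·y_labor = 40.
→ y_flour = 8 and y_labor = 8.
rye loaves enters the basis when its profit ≥ yᵀa₃ = 8·5 + 8·3 = 64.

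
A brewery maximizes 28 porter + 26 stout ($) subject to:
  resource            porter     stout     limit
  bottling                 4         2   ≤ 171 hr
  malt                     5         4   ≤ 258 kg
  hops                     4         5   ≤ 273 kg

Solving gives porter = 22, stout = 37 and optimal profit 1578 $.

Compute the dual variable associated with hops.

2

Check each constraint at x*: bottling 162/171 (slack 9); malt 258/258 (tight); hops 273/273 (tight).
Slack constraints have shadow price 0 (complementary slackness).
The binding rows give the dual system: 5·y_malt + 4·y_hops = 28 and 4·y_malt + 5·y_hops = 26.
Solving: y_malt = 4, y_hops = 2.
Shadow price of hops = 2.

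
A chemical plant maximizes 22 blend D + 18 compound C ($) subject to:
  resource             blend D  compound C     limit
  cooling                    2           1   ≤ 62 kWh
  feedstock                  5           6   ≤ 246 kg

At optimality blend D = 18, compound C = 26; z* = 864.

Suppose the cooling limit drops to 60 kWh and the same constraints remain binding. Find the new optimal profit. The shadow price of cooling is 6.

Δb = -2, so new z* = 864 + (6)·(-2) = 864 − 12 = 852.

852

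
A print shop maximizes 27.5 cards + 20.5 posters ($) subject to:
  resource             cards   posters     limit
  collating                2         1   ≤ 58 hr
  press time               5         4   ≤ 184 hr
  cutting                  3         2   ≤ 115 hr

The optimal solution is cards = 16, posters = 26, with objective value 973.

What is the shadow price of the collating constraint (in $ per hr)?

2.5

At the optimum: collating uses 58 of 58 (binding); press time uses 184 of 184 (binding); cutting uses 100 of 115 (slack = 15).
Slack constraints have shadow price 0 (complementary slackness).
Dual feasibility on the basic columns requires 2·y_collating + 5·y_press time = 27.5, 1·y_collating + 4·y_press time = 20.5.
This yields shadow prices y_collating = 2.5, y_press time = 4.5.
Shadow price of collating = 2.5.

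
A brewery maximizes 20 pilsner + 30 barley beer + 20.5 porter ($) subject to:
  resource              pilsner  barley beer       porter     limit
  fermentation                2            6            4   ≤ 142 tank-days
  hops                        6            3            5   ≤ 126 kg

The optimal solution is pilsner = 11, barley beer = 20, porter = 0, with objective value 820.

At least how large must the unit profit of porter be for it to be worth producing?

Check each constraint at x*: fermentation 142/142 (tight); hops 126/126 (tight).
Dual feasibility on the basic columns requires 2·y_fermentation + 6·y_hops = 20, 6·y_fermentation + 3·y_hops = 30.
→ y_fermentation = 4 and y_hops = 2.
porter enters the basis when its profit ≥ yᵀa₃ = 4·4 + 2·5 = 26.

26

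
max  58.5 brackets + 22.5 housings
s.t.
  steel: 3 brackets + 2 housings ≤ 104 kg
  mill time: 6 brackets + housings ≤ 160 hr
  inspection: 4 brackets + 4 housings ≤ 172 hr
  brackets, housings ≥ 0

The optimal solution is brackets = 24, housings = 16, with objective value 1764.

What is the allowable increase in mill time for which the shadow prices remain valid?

48

Binding constraints: steel, mill time. The basis is B = [[3,2],[6,1]] with det -9.
Per unit increase in mill time, x* moves by d = (0.2222, -0.3333).
The basis stays optimal until housings reaches 0; allowable increase = 48 hr.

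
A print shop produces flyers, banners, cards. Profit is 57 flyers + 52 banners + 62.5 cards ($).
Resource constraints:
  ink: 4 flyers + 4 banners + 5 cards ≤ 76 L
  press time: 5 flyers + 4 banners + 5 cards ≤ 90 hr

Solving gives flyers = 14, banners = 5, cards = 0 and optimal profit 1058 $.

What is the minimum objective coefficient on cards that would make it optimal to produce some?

Check each constraint at x*: ink 76/76 (tight); press time 90/90 (tight).
Dual feasibility on the basic columns requires 4·y_ink + 5·y_press time = 57, 4·y_ink + 4·y_press time = 52.
This yields shadow prices y_ink = 8, y_press time = 5.
cards enters the basis when its profit ≥ yᵀa₃ = 8·5 + 5·5 = 65.

65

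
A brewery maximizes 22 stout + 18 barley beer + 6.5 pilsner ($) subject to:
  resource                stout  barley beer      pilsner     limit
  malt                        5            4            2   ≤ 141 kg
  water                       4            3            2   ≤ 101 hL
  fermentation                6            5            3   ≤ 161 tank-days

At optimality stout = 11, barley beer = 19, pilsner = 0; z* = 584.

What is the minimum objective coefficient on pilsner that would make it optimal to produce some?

Binding: water and fermentation. Non-binding: malt (10 unused).
By complementary slackness, y = 0 for the non-binding constraint.
From A_Bᵀ y = c: 4·y_water + 6·y_fermentation = 22; 3·y_water + 5·y_fermentation = 18.
Solving: y_water = 1, y_fermentation = 3.
pilsner enters the basis when its profit ≥ yᵀa₃ = 1·2 + 3·3 = 11.

11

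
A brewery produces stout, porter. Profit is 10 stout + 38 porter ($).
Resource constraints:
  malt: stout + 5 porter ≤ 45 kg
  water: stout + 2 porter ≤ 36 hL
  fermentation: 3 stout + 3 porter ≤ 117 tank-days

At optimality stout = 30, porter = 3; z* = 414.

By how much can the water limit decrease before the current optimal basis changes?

18

Binding constraints: malt, water. The basis is B = [[1,5],[1,2]] with det -3.
Per unit decrease in water, x* moves by d = (-1.6667, 0.3333).
The basis stays optimal until stout reaches 0; allowable decrease = 18 hL.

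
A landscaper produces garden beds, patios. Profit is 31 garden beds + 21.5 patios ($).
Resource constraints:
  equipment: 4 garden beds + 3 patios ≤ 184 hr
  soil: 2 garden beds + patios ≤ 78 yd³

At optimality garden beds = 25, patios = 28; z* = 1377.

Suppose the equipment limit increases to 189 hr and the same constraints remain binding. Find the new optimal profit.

1407

At the optimum: equipment uses 184 of 184 (binding); soil uses 78 of 78 (binding).
From A_Bᵀ y = c: 4·y_equipment + 2·y_soil = 31; 3·y_equipment + 1·y_soil = 21.5.
→ y_equipment = 6 and y_soil = 3.5.
Δz = y_equipment·Δb = 6 × (5) = 30, so new z* = 1377 + 30 = 1407.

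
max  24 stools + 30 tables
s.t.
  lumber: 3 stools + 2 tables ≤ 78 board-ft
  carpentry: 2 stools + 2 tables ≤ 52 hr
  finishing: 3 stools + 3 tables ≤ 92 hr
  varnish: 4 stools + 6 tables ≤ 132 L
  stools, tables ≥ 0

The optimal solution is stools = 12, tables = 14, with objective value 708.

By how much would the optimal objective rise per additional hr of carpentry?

6

At the optimum: lumber uses 64 of 78 (slack = 14); carpentry uses 52 of 52 (binding); finishing uses 78 of 92 (slack = 14); varnish uses 132 of 132 (binding).
Slack constraints have shadow price 0 (complementary slackness).
The binding rows give the dual system: 2·y_carpentry + 4·y_varnish = 24 and 2·y_carpentry + 6·y_varnish = 30.
Solving: y_carpentry = 6, y_varnish = 3.
Shadow price of carpentry = 6.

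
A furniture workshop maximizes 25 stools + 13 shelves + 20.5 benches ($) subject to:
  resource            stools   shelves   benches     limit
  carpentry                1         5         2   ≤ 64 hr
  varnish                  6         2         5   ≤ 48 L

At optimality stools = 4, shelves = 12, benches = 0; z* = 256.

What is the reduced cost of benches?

-1.5

Check each constraint at x*: carpentry 64/64 (tight); varnish 48/48 (tight).
From A_Bᵀ y = c: 1·y_carpentry + 6·y_varnish = 25; 5·y_carpentry + 2·y_varnish = 13.
→ y_carpentry = 1 and y_varnish = 4.
Reduced cost of benches: c₃ − yᵀa₃ = 20.5 − (1·2 + 4·5) = 20.5 − 22 = -1.5.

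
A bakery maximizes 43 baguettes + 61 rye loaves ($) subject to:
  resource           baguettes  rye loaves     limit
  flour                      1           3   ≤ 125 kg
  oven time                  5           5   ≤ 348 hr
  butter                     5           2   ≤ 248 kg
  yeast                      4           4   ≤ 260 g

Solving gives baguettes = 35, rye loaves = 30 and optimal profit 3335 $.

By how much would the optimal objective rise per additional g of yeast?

Check each constraint at x*: flour 125/125 (tight); oven time 325/348 (slack 23); butter 235/248 (slack 13); yeast 260/260 (tight).
Slack constraints have shadow price 0 (complementary slackness).
From A_Bᵀ y = c: 1·y_flour + 4·y_yeast = 43; 3·y_flour + 4·y_yeast = 61.
Solving: y_flour = 9, y_yeast = 8.5.
Shadow price of yeast = 8.5.

8.5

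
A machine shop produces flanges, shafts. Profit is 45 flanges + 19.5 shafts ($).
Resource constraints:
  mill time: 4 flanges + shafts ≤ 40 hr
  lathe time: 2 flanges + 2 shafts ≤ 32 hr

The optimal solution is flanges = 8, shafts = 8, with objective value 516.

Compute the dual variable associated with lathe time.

At the optimum: mill time uses 40 of 40 (binding); lathe time uses 32 of 32 (binding).
Dual feasibility on the basic columns requires 4·y_mill time + 2·y_lathe time = 45, 1·y_mill time + 2·y_lathe time = 19.5.
This yields shadow prices y_mill time = 8.5, y_lathe time = 5.5.
Shadow price of lathe time = 5.5.

5.5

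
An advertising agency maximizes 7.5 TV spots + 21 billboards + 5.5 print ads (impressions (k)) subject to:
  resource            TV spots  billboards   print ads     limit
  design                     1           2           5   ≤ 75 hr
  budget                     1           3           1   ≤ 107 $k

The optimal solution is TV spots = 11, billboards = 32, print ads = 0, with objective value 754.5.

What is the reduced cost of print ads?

-8

At the optimum: design uses 75 of 75 (binding); budget uses 107 of 107 (binding).
Dual feasibility on the basic columns requires 1·y_design + 1·y_budget = 7.5, 2·y_design + 3·y_budget = 21.
This yields shadow prices y_design = 1.5, y_budget = 6.
Reduced cost of print ads: c₃ − yᵀa₃ = 5.5 − (1.5·5 + 6·1) = 5.5 − 13.5 = -8.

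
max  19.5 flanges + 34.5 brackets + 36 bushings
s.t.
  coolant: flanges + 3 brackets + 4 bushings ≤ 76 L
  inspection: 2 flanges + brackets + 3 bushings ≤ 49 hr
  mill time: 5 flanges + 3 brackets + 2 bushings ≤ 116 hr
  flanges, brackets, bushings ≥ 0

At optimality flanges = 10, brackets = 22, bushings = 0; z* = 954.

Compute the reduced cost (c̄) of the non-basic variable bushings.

Check each constraint at x*: coolant 76/76 (tight); inspection 42/49 (slack 7); mill time 116/116 (tight).
Since inspection is not tight, its dual is 0.
Dual feasibility on the basic columns requires 1·y_coolant + 5·y_mill time = 19.5, 3·y_coolant + 3·y_mill time = 34.5.
Solving: y_coolant = 9.5, y_mill time = 2.
Reduced cost of bushings: c₃ − yᵀa₃ = 36 − (9.5·4 + 2·2) = 36 − 42 = -6.

-6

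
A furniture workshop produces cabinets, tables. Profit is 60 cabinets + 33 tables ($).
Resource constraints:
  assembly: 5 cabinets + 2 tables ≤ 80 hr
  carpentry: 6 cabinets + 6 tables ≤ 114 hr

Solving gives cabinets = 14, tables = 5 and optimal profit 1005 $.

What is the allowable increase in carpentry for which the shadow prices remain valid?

Binding constraints: assembly, carpentry. The basis is B = [[5,2],[6,6]] with det 18.
Per unit increase in carpentry, x* moves by d = (-0.1111, 0.2778).
The basis stays optimal until cabinets reaches 0; allowable increase = 126 hr.

126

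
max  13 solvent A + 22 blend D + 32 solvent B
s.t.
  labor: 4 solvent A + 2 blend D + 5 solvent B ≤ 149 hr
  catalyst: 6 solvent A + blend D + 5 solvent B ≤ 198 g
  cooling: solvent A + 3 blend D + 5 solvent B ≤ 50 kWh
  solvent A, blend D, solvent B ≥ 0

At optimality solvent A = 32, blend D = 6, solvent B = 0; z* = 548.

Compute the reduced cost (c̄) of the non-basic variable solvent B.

Binding: catalyst and cooling. Non-binding: labor (9 unused).
By complementary slackness, y = 0 for the non-binding constraint.
Dual feasibility on the basic columns requires 6·y_catalyst + 1·y_cooling = 13, 1·y_catalyst + 3·y_cooling = 22.
→ y_catalyst = 1 and y_cooling = 7.
Reduced cost of solvent B: c₃ − yᵀa₃ = 32 − (1·5 + 7·5) = 32 − 40 = -8.

-8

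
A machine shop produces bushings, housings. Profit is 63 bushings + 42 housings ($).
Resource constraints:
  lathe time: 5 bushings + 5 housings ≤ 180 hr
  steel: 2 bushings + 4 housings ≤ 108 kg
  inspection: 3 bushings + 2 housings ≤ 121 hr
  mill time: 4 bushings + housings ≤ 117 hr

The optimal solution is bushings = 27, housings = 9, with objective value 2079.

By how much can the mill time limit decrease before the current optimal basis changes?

Binding constraints: lathe time, mill time. The basis is B = [[5,5],[4,1]] with det -15.
Per unit decrease in mill time, x* moves by d = (-0.3333, 0.3333).
The basis stays optimal until steel becomes binding; allowable decrease = 27 hr.

27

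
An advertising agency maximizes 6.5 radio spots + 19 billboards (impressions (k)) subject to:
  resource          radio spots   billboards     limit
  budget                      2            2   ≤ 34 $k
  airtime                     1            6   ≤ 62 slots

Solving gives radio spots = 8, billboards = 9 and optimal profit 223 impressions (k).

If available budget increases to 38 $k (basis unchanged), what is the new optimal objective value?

231

Both budget and airtime are binding at x*.
Dual feasibility on the basic columns requires 2·y_budget + 1·y_airtime = 6.5, 2·y_budget + 6·y_airtime = 19.
This yields shadow prices y_budget = 2, y_airtime = 2.5.
Δz = y_budget·Δb = 2 × (4) = 8, so new z* = 223 + 8 = 231.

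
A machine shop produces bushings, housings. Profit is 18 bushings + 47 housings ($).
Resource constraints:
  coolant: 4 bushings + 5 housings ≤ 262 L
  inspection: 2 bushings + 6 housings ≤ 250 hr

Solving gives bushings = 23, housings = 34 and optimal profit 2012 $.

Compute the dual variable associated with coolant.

Check each constraint at x*: coolant 262/262 (tight); inspection 250/250 (tight).
From A_Bᵀ y = c: 4·y_coolant + 2·y_inspection = 18; 5·y_coolant + 6·y_inspection = 47.
Solving: y_coolant = 1, y_inspection = 7.
Shadow price of coolant = 1.

1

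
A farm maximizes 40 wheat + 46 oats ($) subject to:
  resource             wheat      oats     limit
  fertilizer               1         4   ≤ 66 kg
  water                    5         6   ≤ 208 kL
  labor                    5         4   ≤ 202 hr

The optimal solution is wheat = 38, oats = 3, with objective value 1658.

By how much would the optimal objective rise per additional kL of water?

At the optimum: fertilizer uses 50 of 66 (slack = 16); water uses 208 of 208 (binding); labor uses 202 of 202 (binding).
By complementary slackness, y = 0 for the non-binding constraint.
From A_Bᵀ y = c: 5·y_water + 5·y_labor = 40; 6·y_water + 4·y_labor = 46.
→ y_water = 7 and y_labor = 1.
Shadow price of water = 7.

7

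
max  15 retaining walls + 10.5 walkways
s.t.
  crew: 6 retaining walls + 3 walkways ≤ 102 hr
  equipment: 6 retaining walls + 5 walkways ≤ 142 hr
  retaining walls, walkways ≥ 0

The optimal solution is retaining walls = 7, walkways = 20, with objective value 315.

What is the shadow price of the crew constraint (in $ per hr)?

1

Check each constraint at x*: crew 102/102 (tight); equipment 142/142 (tight).
The binding rows give the dual system: 6·y_crew + 6·y_equipment = 15 and 3·y_crew + 5·y_equipment = 10.5.
Solving: y_crew = 1, y_equipment = 1.5.
Shadow price of crew = 1.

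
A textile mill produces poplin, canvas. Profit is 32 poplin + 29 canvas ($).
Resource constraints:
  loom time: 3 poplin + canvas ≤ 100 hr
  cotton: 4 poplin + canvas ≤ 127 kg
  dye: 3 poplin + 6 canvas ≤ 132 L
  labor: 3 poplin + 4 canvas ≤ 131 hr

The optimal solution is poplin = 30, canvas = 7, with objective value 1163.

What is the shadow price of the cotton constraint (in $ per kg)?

5

Check each constraint at x*: loom time 97/100 (slack 3); cotton 127/127 (tight); dye 132/132 (tight); labor 118/131 (slack 13).
Slack constraints have shadow price 0 (complementary slackness).
The binding rows give the dual system: 4·y_cotton + 3·y_dye = 32 and 1·y_cotton + 6·y_dye = 29.
→ y_cotton = 5 and y_dye = 4.
Shadow price of cotton = 5.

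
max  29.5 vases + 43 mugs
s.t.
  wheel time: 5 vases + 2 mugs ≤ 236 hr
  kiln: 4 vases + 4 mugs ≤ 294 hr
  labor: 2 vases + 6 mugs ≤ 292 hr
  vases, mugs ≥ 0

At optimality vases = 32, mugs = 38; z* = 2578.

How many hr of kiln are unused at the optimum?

14

kiln used = 4·32 + 4·38 = 280; slack = 294 − 280 = 14.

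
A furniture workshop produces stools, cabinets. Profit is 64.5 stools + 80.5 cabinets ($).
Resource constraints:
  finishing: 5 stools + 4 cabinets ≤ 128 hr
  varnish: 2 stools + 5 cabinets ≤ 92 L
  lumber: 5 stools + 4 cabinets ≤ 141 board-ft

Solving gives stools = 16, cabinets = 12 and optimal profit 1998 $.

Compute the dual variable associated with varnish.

8.5

At the optimum: finishing uses 128 of 128 (binding); varnish uses 92 of 92 (binding); lumber uses 128 of 141 (slack = 13).
Since lumber is not tight, its dual is 0.
From A_Bᵀ y = c: 5·y_finishing + 2·y_varnish = 64.5; 4·y_finishing + 5·y_varnish = 80.5.
→ y_finishing = 9.5 and y_varnish = 8.5.
Shadow price of varnish = 8.5.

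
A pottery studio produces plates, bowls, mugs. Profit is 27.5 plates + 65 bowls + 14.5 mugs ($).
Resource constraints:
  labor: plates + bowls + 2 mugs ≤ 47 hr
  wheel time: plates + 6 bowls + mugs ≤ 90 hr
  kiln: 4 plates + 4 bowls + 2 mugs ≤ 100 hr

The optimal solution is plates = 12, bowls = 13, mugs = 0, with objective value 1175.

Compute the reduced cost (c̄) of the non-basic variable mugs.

-3

Check each constraint at x*: labor 25/47 (slack 22); wheel time 90/90 (tight); kiln 100/100 (tight).
Slack constraints have shadow price 0 (complementary slackness).
Dual feasibility on the basic columns requires 1·y_wheel time + 4·y_kiln = 27.5, 6·y_wheel time + 4·y_kiln = 65.
Solving: y_wheel time = 7.5, y_kiln = 5.
Reduced cost of mugs: c₃ − yᵀa₃ = 14.5 − (7.5·1 + 5·2) = 14.5 − 17.5 = -3.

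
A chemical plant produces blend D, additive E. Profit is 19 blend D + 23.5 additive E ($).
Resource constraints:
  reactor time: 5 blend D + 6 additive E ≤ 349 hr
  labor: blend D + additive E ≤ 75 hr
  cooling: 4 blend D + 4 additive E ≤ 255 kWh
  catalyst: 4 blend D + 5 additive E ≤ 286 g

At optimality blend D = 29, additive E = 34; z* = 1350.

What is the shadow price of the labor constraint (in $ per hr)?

Binding: reactor time and catalyst. Non-binding: labor (12 unused), cooling (3 unused).
Since labor, cooling are not tight, their duals are 0.
Dual feasibility on the basic columns requires 5·y_reactor time + 4·y_catalyst = 19, 6·y_reactor time + 5·y_catalyst = 23.5.
Solving: y_reactor time = 1, y_catalyst = 3.5.
Shadow price of labor = 0.

0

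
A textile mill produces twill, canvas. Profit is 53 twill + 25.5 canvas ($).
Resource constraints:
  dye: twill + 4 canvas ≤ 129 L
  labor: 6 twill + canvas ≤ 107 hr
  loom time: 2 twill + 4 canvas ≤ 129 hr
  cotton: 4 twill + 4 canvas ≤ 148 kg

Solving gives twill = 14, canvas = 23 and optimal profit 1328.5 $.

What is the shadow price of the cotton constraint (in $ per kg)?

At the optimum: dye uses 106 of 129 (slack = 23); labor uses 107 of 107 (binding); loom time uses 120 of 129 (slack = 9); cotton uses 148 of 148 (binding).
Since dye, loom time are not tight, their duals are 0.
Dual feasibility on the basic columns requires 6·y_labor + 4·y_cotton = 53, 1·y_labor + 4·y_cotton = 25.5.
This yields shadow prices y_labor = 5.5, y_cotton = 5.
Shadow price of cotton = 5.

5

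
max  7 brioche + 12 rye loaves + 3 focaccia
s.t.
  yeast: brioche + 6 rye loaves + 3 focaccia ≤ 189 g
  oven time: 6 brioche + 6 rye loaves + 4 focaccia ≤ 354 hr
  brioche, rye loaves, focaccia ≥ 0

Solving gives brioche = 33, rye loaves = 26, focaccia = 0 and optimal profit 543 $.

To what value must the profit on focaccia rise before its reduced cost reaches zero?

7

Both yeast and oven time are binding at x*.
The binding rows give the dual system: 1·y_yeast + 6·y_oven time = 7 and 6·y_yeast + 6·y_oven time = 12.
→ y_yeast = 1 and y_oven time = 1.
focaccia enters the basis when its profit ≥ yᵀa₃ = 1·3 + 1·4 = 7.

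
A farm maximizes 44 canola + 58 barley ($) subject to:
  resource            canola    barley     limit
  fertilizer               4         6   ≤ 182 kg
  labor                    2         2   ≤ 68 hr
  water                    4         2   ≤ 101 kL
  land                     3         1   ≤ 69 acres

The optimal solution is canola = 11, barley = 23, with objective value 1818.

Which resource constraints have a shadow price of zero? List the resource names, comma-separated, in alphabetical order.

land, water

fertilizer: 182/182 (binding)
labor: 68/68 (binding)
water: 90/101 (slack 11)
land: 56/69 (slack 13)
By complementary slackness, a constraint with positive slack has shadow price 0 → land, water.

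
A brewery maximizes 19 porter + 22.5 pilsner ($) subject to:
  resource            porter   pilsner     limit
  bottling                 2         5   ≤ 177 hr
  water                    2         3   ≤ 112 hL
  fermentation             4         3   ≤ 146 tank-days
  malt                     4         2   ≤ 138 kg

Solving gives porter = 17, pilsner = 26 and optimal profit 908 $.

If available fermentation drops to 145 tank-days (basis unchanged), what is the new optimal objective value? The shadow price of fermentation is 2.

906

Δb = -1, so new z* = 908 + (2)·(-1) = 908 − 2 = 906.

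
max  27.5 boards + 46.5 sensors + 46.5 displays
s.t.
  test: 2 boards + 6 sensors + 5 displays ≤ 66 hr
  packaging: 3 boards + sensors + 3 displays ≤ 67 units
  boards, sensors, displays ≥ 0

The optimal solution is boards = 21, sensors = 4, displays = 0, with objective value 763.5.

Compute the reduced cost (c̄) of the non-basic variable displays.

-2

Both test and packaging are binding at x*.
Dual feasibility on the basic columns requires 2·y_test + 3·y_packaging = 27.5, 6·y_test + 1·y_packaging = 46.5.
Solving: y_test = 7, y_packaging = 4.5.
Reduced cost of displays: c₃ − yᵀa₃ = 46.5 − (7·5 + 4.5·3) = 46.5 − 48.5 = -2.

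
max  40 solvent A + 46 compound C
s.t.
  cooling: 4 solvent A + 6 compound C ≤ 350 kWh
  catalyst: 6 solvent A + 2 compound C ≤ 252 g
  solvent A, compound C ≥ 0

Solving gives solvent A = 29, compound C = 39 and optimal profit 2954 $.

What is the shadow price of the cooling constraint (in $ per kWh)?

7

Check each constraint at x*: cooling 350/350 (tight); catalyst 252/252 (tight).
Dual feasibility on the basic columns requires 4·y_cooling + 6·y_catalyst = 40, 6·y_cooling + 2·y_catalyst = 46.
Solving: y_cooling = 7, y_catalyst = 2.
Shadow price of cooling = 7.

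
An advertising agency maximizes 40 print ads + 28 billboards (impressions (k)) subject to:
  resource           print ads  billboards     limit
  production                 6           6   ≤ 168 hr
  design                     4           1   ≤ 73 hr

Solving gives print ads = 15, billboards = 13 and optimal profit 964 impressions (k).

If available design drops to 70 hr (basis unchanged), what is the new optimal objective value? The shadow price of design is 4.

Δb = -3, so new z* = 964 + (4)·(-3) = 964 − 12 = 952.

952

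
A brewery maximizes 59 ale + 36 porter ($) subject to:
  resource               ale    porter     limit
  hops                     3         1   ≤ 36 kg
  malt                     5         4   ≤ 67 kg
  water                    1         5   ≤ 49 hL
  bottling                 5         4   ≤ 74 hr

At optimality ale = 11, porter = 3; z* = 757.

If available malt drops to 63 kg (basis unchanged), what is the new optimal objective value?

729

Binding: hops and malt. Non-binding: water (23 unused), bottling (7 unused).
Since water, bottling are not tight, their duals are 0.
From A_Bᵀ y = c: 3·y_hops + 5·y_malt = 59; 1·y_hops + 4·y_malt = 36.
Solving: y_hops = 8, y_malt = 7.
Δz = y_malt·Δb = 7 × (-4) = -28, so new z* = 757 − 28 = 729.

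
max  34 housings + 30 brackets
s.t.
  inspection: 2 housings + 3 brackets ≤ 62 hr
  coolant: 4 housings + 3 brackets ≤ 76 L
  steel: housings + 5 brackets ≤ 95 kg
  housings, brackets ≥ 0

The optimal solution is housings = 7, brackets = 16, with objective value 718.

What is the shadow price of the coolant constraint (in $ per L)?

7

Binding: inspection and coolant. Non-binding: steel (8 unused).
Since steel is not tight, its dual is 0.
The binding rows give the dual system: 2·y_inspection + 4·y_coolant = 34 and 3·y_inspection + 3·y_coolant = 30.
This yields shadow prices y_inspection = 3, y_coolant = 7.
Shadow price of coolant = 7.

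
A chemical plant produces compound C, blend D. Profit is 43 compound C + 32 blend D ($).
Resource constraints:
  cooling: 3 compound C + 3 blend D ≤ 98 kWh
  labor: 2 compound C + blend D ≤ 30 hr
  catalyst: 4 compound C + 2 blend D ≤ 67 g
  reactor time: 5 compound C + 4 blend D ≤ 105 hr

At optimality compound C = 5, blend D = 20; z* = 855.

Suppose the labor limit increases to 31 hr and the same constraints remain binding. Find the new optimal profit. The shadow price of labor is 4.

859

Δb = 1, so new z* = 855 + (4)·(1) = 855 + 4 = 859.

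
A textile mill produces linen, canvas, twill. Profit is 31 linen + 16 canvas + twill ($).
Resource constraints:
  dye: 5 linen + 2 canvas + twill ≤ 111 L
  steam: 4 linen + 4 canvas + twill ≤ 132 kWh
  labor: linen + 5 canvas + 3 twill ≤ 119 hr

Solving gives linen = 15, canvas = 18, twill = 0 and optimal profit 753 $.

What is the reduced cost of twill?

Check each constraint at x*: dye 111/111 (tight); steam 132/132 (tight); labor 105/119 (slack 14).
By complementary slackness, y = 0 for the non-binding constraint.
Dual feasibility on the basic columns requires 5·y_dye + 4·y_steam = 31, 2·y_dye + 4·y_steam = 16.
→ y_dye = 5 and y_steam = 1.5.
Reduced cost of twill: c₃ − yᵀa₃ = 1 − (5·1 + 1.5·1) = 1 − 6.5 = -5.5.

-5.5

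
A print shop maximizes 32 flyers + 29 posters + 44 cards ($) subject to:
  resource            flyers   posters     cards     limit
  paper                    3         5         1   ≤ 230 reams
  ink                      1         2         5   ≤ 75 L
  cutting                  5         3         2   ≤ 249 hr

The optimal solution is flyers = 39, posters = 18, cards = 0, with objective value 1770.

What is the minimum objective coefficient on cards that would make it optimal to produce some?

Check each constraint at x*: paper 207/230 (slack 23); ink 75/75 (tight); cutting 249/249 (tight).
Slack constraints have shadow price 0 (complementary slackness).
The binding rows give the dual system: 1·y_ink + 5·y_cutting = 32 and 2·y_ink + 3·y_cutting = 29.
This yields shadow prices y_ink = 7, y_cutting = 5.
cards enters the basis when its profit ≥ yᵀa₃ = 7·5 + 5·2 = 45.

45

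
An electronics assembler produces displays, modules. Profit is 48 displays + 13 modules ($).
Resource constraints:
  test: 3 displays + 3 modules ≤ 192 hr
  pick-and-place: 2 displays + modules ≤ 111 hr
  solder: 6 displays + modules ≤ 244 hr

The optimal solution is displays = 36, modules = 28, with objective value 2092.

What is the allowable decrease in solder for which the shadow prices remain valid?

180

Binding constraints: test, solder. The basis is B = [[3,3],[6,1]] with det -15.
Per unit decrease in solder, x* moves by d = (-0.2, 0.2).
The basis stays optimal until displays reaches 0; allowable decrease = 180 hr.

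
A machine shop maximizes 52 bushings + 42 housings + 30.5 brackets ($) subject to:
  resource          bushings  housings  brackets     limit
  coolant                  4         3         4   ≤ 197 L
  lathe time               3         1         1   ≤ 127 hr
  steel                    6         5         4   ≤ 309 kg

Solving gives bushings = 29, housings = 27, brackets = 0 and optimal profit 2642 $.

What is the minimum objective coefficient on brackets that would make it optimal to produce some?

40

Binding: coolant and steel. Non-binding: lathe time (13 unused).
Since lathe time is not tight, its dual is 0.
From A_Bᵀ y = c: 4·y_coolant + 6·y_steel = 52; 3·y_coolant + 5·y_steel = 42.
Solving: y_coolant = 4, y_steel = 6.
brackets enters the basis when its profit ≥ yᵀa₃ = 4·4 + 6·4 = 40.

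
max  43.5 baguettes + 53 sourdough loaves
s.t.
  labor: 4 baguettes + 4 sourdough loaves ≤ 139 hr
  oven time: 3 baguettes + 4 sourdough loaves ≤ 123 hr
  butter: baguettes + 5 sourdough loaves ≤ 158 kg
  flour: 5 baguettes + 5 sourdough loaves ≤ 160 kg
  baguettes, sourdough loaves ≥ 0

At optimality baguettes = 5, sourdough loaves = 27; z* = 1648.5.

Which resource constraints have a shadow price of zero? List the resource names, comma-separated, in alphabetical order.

butter, labor

labor: 128/139 (slack 11)
oven time: 123/123 (binding)
butter: 140/158 (slack 18)
flour: 160/160 (binding)
By complementary slackness, a constraint with positive slack has shadow price 0 → butter, labor.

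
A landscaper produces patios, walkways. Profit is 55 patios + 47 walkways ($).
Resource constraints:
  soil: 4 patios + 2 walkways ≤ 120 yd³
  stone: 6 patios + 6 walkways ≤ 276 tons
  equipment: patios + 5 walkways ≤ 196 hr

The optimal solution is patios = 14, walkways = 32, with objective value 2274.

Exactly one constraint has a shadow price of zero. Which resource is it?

equipment

soil: 120/120 (binding)
stone: 276/276 (binding)
equipment: 174/196 (slack 22)
By complementary slackness, a constraint with positive slack has shadow price 0 → equipment.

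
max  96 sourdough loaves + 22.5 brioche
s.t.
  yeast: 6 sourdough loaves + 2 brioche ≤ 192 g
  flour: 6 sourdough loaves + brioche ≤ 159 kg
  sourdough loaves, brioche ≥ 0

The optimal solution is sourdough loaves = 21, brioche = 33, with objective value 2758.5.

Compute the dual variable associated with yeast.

6.5

At the optimum: yeast uses 192 of 192 (binding); flour uses 159 of 159 (binding).
The binding rows give the dual system: 6·y_yeast + 6·y_flour = 96 and 2·y_yeast + 1·y_flour = 22.5.
→ y_yeast = 6.5 and y_flour = 9.5.
Shadow price of yeast = 6.5.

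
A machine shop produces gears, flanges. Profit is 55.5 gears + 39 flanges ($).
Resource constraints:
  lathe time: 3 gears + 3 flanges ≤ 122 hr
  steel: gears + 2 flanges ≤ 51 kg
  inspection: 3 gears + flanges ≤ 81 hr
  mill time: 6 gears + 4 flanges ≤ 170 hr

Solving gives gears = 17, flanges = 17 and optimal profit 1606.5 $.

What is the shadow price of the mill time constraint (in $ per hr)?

Check each constraint at x*: lathe time 102/122 (slack 20); steel 51/51 (tight); inspection 68/81 (slack 13); mill time 170/170 (tight).
Slack constraints have shadow price 0 (complementary slackness).
From A_Bᵀ y = c: 1·y_steel + 6·y_mill time = 55.5; 2·y_steel + 4·y_mill time = 39.
This yields shadow prices y_steel = 1.5, y_mill time = 9.
Shadow price of mill time = 9.

9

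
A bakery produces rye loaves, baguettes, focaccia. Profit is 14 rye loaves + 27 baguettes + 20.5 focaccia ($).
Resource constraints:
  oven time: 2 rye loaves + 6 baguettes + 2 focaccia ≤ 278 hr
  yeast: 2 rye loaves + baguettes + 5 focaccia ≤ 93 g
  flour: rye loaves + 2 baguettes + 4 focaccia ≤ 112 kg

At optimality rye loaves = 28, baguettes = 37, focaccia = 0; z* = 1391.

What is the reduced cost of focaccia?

-2.5

At the optimum: oven time uses 278 of 278 (binding); yeast uses 93 of 93 (binding); flour uses 102 of 112 (slack = 10).
By complementary slackness, y = 0 for the non-binding constraint.
From A_Bᵀ y = c: 2·y_oven time + 2·y_yeast = 14; 6·y_oven time + 1·y_yeast = 27.
Solving: y_oven time = 4, y_yeast = 3.
Reduced cost of focaccia: c₃ − yᵀa₃ = 20.5 − (4·2 + 3·5) = 20.5 − 23 = -2.5.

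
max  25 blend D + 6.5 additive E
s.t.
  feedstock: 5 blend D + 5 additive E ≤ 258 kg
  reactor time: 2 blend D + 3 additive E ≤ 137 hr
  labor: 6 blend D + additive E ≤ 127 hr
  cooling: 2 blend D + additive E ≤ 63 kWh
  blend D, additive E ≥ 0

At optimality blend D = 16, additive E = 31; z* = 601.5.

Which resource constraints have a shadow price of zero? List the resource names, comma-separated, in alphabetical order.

feedstock: 235/258 (slack 23)
reactor time: 125/137 (slack 12)
labor: 127/127 (binding)
cooling: 63/63 (binding)
By complementary slackness, a constraint with positive slack has shadow price 0 → feedstock, reactor time.

feedstock, reactor time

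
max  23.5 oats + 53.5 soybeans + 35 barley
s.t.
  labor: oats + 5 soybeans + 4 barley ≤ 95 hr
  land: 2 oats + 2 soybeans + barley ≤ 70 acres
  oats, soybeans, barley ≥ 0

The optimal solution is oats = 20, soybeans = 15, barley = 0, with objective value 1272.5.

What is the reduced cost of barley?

At the optimum: labor uses 95 of 95 (binding); land uses 70 of 70 (binding).
Dual feasibility on the basic columns requires 1·y_labor + 2·y_land = 23.5, 5·y_labor + 2·y_land = 53.5.
Solving: y_labor = 7.5, y_land = 8.
Reduced cost of barley: c₃ − yᵀa₃ = 35 − (7.5·4 + 8·1) = 35 − 38 = -3.

-3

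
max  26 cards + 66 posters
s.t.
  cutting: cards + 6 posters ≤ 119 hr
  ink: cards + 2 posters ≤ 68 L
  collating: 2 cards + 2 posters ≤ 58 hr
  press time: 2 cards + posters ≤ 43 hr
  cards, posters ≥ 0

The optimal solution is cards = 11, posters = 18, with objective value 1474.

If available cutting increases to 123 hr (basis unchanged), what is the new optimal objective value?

Check each constraint at x*: cutting 119/119 (tight); ink 47/68 (slack 21); collating 58/58 (tight); press time 40/43 (slack 3).
By complementary slackness, y = 0 for the non-binding constraints.
From A_Bᵀ y = c: 1·y_cutting + 2·y_collating = 26; 6·y_cutting + 2·y_collating = 66.
This yields shadow prices y_cutting = 8, y_collating = 9.
Δz = y_cutting·Δb = 8 × (4) = 32, so new z* = 1474 + 32 = 1506.

1506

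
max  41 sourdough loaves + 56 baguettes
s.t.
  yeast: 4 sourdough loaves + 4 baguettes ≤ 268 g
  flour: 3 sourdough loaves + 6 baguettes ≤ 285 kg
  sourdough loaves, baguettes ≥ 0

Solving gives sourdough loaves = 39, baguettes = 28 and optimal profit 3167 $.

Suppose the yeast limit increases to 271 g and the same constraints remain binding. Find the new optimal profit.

3186.5

Both yeast and flour are binding at x*.
From A_Bᵀ y = c: 4·y_yeast + 3·y_flour = 41; 4·y_yeast + 6·y_flour = 56.
This yields shadow prices y_yeast = 6.5, y_flour = 5.
Δz = y_yeast·Δb = 6.5 × (3) = 19.5, so new z* = 3167 + 19.5 = 3186.5.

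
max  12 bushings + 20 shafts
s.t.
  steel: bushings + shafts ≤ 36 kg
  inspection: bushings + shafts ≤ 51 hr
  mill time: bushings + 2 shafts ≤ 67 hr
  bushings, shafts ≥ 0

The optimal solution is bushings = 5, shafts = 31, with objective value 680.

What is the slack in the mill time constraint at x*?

mill time used = 1·5 + 2·31 = 67; slack = 67 − 67 = 0.

0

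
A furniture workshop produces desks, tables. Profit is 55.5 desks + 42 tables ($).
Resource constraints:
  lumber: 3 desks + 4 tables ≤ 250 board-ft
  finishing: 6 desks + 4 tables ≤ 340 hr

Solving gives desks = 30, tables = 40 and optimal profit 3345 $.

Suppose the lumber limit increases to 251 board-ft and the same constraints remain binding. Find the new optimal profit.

3347.5

Both lumber and finishing are binding at x*.
From A_Bᵀ y = c: 3·y_lumber + 6·y_finishing = 55.5; 4·y_lumber + 4·y_finishing = 42.
This yields shadow prices y_lumber = 2.5, y_finishing = 8.
Δz = y_lumber·Δb = 2.5 × (1) = 2.5, so new z* = 3345 + 2.5 = 3347.5.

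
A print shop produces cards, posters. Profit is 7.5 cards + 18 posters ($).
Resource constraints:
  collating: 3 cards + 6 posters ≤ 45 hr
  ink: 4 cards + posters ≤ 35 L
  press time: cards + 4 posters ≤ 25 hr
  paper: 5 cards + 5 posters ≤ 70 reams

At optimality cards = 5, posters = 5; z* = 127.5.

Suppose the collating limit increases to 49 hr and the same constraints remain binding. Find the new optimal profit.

At the optimum: collating uses 45 of 45 (binding); ink uses 25 of 35 (slack = 10); press time uses 25 of 25 (binding); paper uses 50 of 70 (slack = 20).
Since ink, paper are not tight, their duals are 0.
Dual feasibility on the basic columns requires 3·y_collating + 1·y_press time = 7.5, 6·y_collating + 4·y_press time = 18.
This yields shadow prices y_collating = 2, y_press time = 1.5.
Δz = y_collating·Δb = 2 × (4) = 8, so new z* = 127.5 + 8 = 135.5.

135.5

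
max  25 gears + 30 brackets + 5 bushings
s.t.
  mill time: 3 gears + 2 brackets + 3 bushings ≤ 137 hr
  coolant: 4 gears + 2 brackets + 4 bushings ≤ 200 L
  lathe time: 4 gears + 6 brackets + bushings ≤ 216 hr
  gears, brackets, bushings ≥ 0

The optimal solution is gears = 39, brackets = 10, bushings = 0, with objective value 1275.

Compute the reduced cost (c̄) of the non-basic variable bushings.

-8

Check each constraint at x*: mill time 137/137 (tight); coolant 176/200 (slack 24); lathe time 216/216 (tight).
By complementary slackness, y = 0 for the non-binding constraint.
The binding rows give the dual system: 3·y_mill time + 4·y_lathe time = 25 and 2·y_mill time + 6·y_lathe time = 30.
This yields shadow prices y_mill time = 3, y_lathe time = 4.
Reduced cost of bushings: c₃ − yᵀa₃ = 5 − (3·3 + 4·1) = 5 − 13 = -8.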